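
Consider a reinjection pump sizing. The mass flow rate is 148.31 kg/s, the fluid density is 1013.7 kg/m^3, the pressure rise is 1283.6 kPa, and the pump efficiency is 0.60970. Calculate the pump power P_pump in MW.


P_pump = mdot * dP / (rho * eta)
P_pump = 148.31 * 1283.6 / (1013.7 * 0.60970)
P_pump = 308.0169 kW
Convert: 308.0169 kW * 0.001 = 0.30802 MW
P_pump = 0.30802 MW


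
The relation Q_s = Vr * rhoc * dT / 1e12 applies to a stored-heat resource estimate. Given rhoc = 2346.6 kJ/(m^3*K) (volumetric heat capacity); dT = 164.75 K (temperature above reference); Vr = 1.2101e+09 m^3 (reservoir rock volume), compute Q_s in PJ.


Q_s = Vr * rhoc * dT / 1e12
Q_s = 1.2101e+09 * 2346.6 * 164.75 / 1e12
Q_s = 467.83 PJ


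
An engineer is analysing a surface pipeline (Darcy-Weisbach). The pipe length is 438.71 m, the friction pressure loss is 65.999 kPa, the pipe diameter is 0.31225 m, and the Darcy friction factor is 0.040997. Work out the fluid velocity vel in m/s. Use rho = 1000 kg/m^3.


vel = sqrt(dP*1000*2*D / (f*L*rho))
vel = sqrt(65.999*1000*2*0.31225 / (0.040997*438.71*1000))
vel = 1.5138 m/s


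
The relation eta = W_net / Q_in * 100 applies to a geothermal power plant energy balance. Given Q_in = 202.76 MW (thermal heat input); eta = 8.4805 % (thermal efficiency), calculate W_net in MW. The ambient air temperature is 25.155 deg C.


W_net = eta / 100 * Q_in
W_net = 8.4805 / 100 * 202.76
W_net = 17.195 MW


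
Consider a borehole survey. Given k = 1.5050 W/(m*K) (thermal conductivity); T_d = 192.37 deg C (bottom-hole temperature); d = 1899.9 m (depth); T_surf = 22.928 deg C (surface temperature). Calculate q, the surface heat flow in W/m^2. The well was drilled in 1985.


Step 1: grad = (T_d - T_surf)/d * 1000 = (192.37 - 22.928)/1899.9 * 1000 = 89.18469 deg C/km
Step 2: q = k * grad / 1000 = 1.505 * 89.18469 / 1000 = 0.13422 W/m^2
q = 0.13422 W/m^2


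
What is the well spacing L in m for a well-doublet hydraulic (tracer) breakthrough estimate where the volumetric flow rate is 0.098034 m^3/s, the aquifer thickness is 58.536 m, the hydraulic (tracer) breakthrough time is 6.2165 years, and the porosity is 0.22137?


L = sqrt(t_bt*365.25*86400*3*Qv / (pi*hr*phi))
L = sqrt(6.2165*365.25*86400*3*0.098034 / (pi*58.536*0.22137))
L = 1190.5 m


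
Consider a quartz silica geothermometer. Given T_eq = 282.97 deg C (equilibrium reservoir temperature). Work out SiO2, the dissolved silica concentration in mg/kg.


SiO2 = 10^(5.19 - 1309/(T_eq + 273.15))
SiO2 = 10^(5.19 - 1309/(282.97 + 273.15))
SiO2 = 685.79 mg/kg


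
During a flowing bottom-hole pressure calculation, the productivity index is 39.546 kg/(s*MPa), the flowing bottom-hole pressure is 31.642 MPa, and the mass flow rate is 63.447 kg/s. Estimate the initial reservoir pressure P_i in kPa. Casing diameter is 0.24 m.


P_i = P_wf + mdot / PI
P_i = 31.642 + 63.447 / 39.546
P_i = 33.24638 MPa
Convert: 33.24638 MPa * 1000.0 = 33246 kPa
P_i = 33246 kPa


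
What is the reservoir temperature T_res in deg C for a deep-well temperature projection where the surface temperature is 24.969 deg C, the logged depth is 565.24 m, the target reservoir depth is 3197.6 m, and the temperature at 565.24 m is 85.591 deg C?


Step 1: grad = (T_d1 - T_surf)/d1 * 1000 = (85.591 - 24.969)/565.24 * 1000 = 107.2500 deg C/km
Step 2: T_res = T_surf + grad*d2/1000 = 24.969 + 107.2500*3197.6/1000 = 367.91 deg C
T_res = 367.91 deg C


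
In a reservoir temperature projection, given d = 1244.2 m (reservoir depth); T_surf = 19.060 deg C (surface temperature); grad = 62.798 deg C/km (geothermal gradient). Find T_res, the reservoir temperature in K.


T_res = T_surf + grad * d / 1000
T_res = 19.060 + 62.798 * 1244.2 / 1000
T_res = 97.19327 deg C
Convert to K: 97.19327 + 273.15 = 370.34 K
T_res = 370.34 K


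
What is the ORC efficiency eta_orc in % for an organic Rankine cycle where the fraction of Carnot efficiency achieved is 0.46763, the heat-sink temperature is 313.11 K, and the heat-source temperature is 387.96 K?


eta_orc = (1 - Tc/Th) * f * 100
eta_orc = (1 - 313.11/387.96) * 0.46763 * 100
eta_orc = 9.0221 %


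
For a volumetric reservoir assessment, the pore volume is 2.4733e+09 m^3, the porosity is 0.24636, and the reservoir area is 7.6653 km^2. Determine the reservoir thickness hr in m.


hr = Vp / (A * 1e6 * phi)
hr = 2.4733e+09 / (7.6653 * 1e6 * 0.24636)
hr = 1309.7 m


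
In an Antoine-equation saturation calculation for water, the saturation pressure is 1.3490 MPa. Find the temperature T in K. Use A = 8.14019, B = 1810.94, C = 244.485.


T = B / (A - log10(P_sat * 760 / 0.101325)) - C
T = 1810.94 / (8.14019 - log10(1.3490 * 760 / 0.101325)) - 244.485
T = 193.4605 deg C
Convert to K: 193.4605 + 273.15 = 466.61 K
T = 466.61 K


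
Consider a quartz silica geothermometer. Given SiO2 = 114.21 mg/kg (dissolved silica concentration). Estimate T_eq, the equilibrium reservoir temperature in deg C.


T_eq = 1309 / (5.19 - log10(SiO2)) - 273.15
T_eq = 1309 / (5.19 - log10(114.21)) - 273.15
T_eq = 144.75 deg C


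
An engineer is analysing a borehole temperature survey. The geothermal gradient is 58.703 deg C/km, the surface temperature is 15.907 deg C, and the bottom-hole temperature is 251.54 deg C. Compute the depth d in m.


d = (T_d - T_surf) / grad * 1000
d = (251.54 - 15.907) / 58.703 * 1000
d = 4014.0 m


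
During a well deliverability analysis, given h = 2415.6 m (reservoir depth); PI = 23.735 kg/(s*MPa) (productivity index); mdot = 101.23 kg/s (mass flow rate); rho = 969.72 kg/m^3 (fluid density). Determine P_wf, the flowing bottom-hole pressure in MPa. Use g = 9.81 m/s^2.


Step 1: P_i = rho*g*h/1e6 = 969.72*9.81*2415.6/1e6 = 22.97949 MPa
Step 2: P_wf = P_i - mdot/PI = 22.97949 - 101.23/23.735 = 18.714 MPa
P_wf = 18.714 MPa


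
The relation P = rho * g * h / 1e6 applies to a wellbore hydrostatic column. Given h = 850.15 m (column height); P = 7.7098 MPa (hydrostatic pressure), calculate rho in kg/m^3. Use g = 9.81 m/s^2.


rho = P * 1e6 / (g * h)
rho = 7.7098 * 1e6 / (9.81 * 850.15)
rho = 924.44 kg/m^3


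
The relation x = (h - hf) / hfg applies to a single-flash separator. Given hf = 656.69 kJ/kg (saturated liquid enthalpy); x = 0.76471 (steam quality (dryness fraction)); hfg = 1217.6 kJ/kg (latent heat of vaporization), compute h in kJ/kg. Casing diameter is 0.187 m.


h = hf + x * hfg
h = 656.69 + 0.76471 * 1217.6
h = 1587.8 kJ/kg


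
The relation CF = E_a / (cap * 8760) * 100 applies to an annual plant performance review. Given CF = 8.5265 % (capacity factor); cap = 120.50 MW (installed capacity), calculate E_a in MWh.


E_a = CF / 100 * cap * 8760
E_a = 8.5265 / 100 * 120.50 * 8760
E_a = 90004 MWh


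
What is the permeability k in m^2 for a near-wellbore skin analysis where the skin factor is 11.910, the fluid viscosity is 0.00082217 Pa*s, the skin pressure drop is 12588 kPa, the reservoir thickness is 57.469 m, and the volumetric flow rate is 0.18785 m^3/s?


k = S*q*mu / (2*pi*dP_s*1000*hr)
k = 11.910*0.18785*0.00082217 / (2*pi*12588*1000*57.469)
k = 4.0468e-13 m^2


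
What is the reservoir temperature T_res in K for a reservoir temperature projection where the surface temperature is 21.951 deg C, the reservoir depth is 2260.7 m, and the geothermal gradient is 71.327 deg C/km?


T_res = T_surf + grad * d / 1000
T_res = 21.951 + 71.327 * 2260.7 / 1000
T_res = 183.1999 deg C
Convert to K: 183.1999 + 273.15 = 456.35 K
T_res = 456.35 K


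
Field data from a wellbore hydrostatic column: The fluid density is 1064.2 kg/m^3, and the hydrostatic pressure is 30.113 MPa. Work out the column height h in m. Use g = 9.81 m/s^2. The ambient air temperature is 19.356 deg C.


h = P * 1e6 / (g * rho)
h = 30.113 * 1e6 / (9.81 * 1064.2)
h = 2884.4 m


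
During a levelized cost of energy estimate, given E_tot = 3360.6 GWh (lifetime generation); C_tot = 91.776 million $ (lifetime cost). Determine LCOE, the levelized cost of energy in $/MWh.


LCOE = C_tot / E_tot * 100
LCOE = 91.776 / 3360.6 * 100
LCOE = 2.730941 cents/kWh
Convert: 2.730941 cents/kWh * 10.0 = 27.309 $/MWh
LCOE = 27.309 $/MWh


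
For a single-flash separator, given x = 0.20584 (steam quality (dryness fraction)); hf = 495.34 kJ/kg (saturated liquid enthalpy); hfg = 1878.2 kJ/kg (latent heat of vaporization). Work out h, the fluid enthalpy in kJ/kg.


h = hf + x * hfg
h = 495.34 + 0.20584 * 1878.2
h = 881.95 kJ/kg


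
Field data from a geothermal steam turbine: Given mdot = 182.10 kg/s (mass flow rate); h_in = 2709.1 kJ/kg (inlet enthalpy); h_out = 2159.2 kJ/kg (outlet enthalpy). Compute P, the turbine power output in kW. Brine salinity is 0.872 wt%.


P = mdot * (h_in - h_out) / 1000
P = 182.10 * (2709.1 - 2159.2) / 1000
P = 100.1368 MW
Convert: 100.1368 MW * 1000.0 = 1.0014e+05 kW
P = 1.0014e+05 kW


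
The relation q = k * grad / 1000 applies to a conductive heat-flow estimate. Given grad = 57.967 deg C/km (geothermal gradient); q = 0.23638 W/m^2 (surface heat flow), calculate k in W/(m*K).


k = q * 1000 / grad
k = 0.23638 * 1000 / 57.967
k = 4.0778 W/(m*K)


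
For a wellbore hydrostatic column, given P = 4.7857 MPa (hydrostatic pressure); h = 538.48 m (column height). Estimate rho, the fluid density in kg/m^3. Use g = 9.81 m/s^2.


rho = P * 1e6 / (g * h)
rho = 4.7857 * 1e6 / (9.81 * 538.48)
rho = 905.96 kg/m^3


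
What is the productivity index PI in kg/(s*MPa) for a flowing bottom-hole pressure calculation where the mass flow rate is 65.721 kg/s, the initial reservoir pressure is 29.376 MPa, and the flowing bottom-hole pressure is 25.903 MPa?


PI = mdot / (P_i - P_wf)
PI = 65.721 / (29.376 - 25.903)
PI = 18.923 kg/(s*MPa)


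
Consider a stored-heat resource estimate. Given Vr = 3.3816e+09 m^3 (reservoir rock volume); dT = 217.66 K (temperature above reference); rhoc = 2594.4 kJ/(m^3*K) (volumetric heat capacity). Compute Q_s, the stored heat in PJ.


Q_s = Vr * rhoc * dT / 1e12
Q_s = 3.3816e+09 * 2594.4 * 217.66 / 1e12
Q_s = 1909.6 PJ


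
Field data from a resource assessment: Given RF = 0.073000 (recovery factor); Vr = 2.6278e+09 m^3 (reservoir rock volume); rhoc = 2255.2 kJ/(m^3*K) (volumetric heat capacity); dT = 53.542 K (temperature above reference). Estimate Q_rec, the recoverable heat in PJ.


Step 1: Q_s = Vr*rhoc*dT/1e12 = 2.6278e+09*2255.2*53.542/1e12 = 317.3014 PJ
Step 2: Q_rec = Q_s * RF = 317.3014 * 0.073 = 23.163 PJ
Q_rec = 23.163 PJ


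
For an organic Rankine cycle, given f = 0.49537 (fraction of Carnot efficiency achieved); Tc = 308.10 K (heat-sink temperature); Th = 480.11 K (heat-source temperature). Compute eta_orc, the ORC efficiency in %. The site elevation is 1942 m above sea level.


eta_orc = (1 - Tc/Th) * f * 100
eta_orc = (1 - 308.10/480.11) * 0.49537 * 100
eta_orc = 17.748 %


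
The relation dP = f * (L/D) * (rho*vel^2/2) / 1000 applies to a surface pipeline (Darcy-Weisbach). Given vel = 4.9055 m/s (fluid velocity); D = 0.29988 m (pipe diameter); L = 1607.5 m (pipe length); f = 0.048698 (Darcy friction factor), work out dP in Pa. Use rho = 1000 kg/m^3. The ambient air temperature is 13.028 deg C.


dP = f * (L/D) * (rho*vel^2/2) / 1000
dP = 0.048698 * (1607.5/0.29988) * (1000*4.9055^2/2) / 1000
dP = 3140.879 kPa
Convert: 3140.879 kPa * 1000.0 = 3.1409e+06 Pa
dP = 3.1409e+06 Pa


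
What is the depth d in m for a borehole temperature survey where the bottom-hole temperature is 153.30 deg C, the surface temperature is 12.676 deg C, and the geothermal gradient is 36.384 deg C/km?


d = (T_d - T_surf) / grad * 1000
d = (153.30 - 12.676) / 36.384 * 1000
d = 3865.0 m


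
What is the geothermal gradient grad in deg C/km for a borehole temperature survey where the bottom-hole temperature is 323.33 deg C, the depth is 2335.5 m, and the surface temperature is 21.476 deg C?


grad = (T_d - T_surf) / d * 1000
grad = (323.33 - 21.476) / 2335.5 * 1000
grad = 129.25 deg C/km


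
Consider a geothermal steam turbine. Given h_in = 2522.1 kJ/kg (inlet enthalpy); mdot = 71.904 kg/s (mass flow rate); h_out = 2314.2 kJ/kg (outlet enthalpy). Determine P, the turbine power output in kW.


P = mdot * (h_in - h_out) / 1000
P = 71.904 * (2522.1 - 2314.2) / 1000
P = 14.94884 MW
Convert: 14.94884 MW * 1000.0 = 14949 kW
P = 14949 kW


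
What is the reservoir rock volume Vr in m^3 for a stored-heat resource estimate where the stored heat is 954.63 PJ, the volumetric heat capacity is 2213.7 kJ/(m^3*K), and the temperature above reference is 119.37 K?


Vr = Q_s * 1e12 / (rhoc * dT)
Vr = 954.63 * 1e12 / (2213.7 * 119.37)
Vr = 3.6126e+09 m^3


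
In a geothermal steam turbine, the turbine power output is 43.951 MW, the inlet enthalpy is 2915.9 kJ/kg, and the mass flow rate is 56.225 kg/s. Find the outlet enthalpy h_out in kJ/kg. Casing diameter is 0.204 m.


h_out = h_in - P * 1000 / mdot
h_out = 2915.9 - 43.951 * 1000 / 56.225
h_out = 2134.2 kJ/kg


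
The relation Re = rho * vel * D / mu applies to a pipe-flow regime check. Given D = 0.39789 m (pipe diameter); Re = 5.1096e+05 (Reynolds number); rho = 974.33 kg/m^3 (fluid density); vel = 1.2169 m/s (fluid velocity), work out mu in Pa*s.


mu = rho * vel * D / Re
mu = 974.33 * 1.2169 * 0.39789 / 5.1096e+05
mu = 0.00092329 Pa*s


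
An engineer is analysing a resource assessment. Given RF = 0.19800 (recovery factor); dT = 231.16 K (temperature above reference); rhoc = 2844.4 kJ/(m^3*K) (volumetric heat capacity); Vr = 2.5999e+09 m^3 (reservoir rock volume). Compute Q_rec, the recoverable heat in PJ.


Step 1: Q_s = Vr*rhoc*dT/1e12 = 2.5999e+09*2844.4*231.16/1e12 = 1709.464 PJ
Step 2: Q_rec = Q_s * RF = 1709.464 * 0.198 = 338.47 PJ
Q_rec = 338.47 PJ


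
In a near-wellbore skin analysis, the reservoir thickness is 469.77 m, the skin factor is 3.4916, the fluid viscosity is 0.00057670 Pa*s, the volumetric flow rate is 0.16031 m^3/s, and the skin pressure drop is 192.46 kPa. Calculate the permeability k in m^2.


k = S*q*mu / (2*pi*dP_s*1000*hr)
k = 3.4916*0.16031*0.00057670 / (2*pi*192.46*1000*469.77)
k = 5.6824e-13 m^2


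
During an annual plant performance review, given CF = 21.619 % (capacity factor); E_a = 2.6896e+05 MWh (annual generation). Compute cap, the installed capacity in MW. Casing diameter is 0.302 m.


cap = E_a / (CF/100 * 8760)
cap = 2.6896e+05 / (21.619/100 * 8760)
cap = 142.02 MW


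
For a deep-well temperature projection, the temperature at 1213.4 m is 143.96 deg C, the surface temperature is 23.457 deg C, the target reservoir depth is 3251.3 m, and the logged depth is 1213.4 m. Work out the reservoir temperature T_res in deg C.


Step 1: grad = (T_d1 - T_surf)/d1 * 1000 = (143.96 - 23.457)/1213.4 * 1000 = 99.31020 deg C/km
Step 2: T_res = T_surf + grad*d2/1000 = 23.457 + 99.31020*3251.3/1000 = 346.34 deg C
T_res = 346.34 deg C


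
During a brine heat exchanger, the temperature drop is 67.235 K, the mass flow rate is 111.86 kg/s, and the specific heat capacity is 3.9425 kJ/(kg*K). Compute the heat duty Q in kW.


Q = mdot * cp * dT / 1000
Q = 111.86 * 3.9425 * 67.235 / 1000
Q = 29.65118 MW
Convert: 29.65118 MW * 1000.0 = 29651 kW
Q = 29651 kW


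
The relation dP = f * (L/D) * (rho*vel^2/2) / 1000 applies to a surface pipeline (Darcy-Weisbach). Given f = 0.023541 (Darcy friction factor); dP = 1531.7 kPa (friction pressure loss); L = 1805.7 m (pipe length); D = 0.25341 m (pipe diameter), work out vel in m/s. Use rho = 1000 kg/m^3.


vel = sqrt(dP*1000*2*D / (f*L*rho))
vel = sqrt(1531.7*1000*2*0.25341 / (0.023541*1805.7*1000))
vel = 4.2734 m/s


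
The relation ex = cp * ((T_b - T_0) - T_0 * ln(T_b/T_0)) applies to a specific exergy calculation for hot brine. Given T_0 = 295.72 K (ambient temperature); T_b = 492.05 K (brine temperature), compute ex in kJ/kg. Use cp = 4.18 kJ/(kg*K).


ex = cp * ((T_b - T_0) - T_0 * ln(T_b/T_0))
ex = 4.18 * ((492.05 - 295.72) - 295.72 * ln(492.05/295.72))
ex = 191.27 kJ/kg


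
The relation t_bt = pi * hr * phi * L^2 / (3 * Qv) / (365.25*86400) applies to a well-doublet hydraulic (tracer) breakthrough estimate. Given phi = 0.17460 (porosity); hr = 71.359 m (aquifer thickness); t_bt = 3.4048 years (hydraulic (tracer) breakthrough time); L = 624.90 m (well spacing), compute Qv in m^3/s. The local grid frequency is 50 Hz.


Qv = pi*hr*phi*L^2 / (3*t_bt*365.25*86400)
Qv = pi*71.359*0.17460*624.90^2 / (3*3.4048*365.25*86400)
Qv = 0.047418 m^3/s


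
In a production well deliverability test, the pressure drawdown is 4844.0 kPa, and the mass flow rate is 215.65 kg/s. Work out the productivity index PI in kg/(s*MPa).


PI = mdot * 1000 / dP
PI = 215.65 * 1000 / 4844.0
PI = 44.519 kg/(s*MPa)


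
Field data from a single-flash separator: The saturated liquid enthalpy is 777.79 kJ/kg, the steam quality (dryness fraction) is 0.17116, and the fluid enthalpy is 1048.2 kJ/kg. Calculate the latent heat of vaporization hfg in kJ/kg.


hfg = (h - hf) / x
hfg = (1048.2 - 777.79) / 0.17116
hfg = 1579.9 kJ/kg


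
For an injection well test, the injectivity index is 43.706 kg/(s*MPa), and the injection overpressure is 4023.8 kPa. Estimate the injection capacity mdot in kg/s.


mdot = II * dP / 1000
mdot = 43.706 * 4023.8 / 1000
mdot = 175.86 kg/s


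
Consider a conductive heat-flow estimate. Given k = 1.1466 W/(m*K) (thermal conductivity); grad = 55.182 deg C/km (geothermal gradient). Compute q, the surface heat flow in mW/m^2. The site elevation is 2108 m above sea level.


q = k * grad / 1000
q = 1.1466 * 55.182 / 1000
q = 0.06327168 W/m^2
Convert: 0.06327168 W/m^2 * 1000.0 = 63.272 mW/m^2
q = 63.272 mW/m^2


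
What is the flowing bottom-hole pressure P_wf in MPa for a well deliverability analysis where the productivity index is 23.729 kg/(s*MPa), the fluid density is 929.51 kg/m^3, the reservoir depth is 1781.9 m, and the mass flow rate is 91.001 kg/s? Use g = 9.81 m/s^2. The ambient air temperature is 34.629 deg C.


Step 1: P_i = rho*g*h/1e6 = 929.51*9.81*1781.9/1e6 = 16.24824 MPa
Step 2: P_wf = P_i - mdot/PI = 16.24824 - 91.001/23.729 = 12.413 MPa
P_wf = 12.413 MPa


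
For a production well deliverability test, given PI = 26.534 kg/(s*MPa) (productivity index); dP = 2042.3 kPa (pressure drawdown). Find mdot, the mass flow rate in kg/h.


mdot = PI * dP / 1000
mdot = 26.534 * 2042.3 / 1000
mdot = 54.19039 kg/s
Convert: 54.19039 kg/s * 3600.0 = 1.9509e+05 kg/h
mdot = 1.9509e+05 kg/h


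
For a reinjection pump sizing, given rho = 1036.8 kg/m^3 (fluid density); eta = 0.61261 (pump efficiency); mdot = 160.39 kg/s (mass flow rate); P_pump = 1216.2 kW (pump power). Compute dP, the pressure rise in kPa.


dP = P_pump * rho * eta / mdot
dP = 1216.2 * 1036.8 * 0.61261 / 160.39
dP = 4816.2 kPa


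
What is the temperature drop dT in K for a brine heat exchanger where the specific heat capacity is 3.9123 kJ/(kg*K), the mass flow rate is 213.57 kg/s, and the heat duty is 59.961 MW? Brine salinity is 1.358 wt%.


dT = Q * 1000 / (mdot * cp)
dT = 59.961 * 1000 / (213.57 * 3.9123)
dT = 71.762 K


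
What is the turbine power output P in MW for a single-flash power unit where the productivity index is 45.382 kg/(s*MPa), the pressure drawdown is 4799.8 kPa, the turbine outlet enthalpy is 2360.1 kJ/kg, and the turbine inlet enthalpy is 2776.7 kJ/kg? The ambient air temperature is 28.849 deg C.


Step 1: mdot = PI * dP / 1000 = 45.382 * 4799.8 / 1000 = 217.8245 kg/s
Step 2: P = mdot*(h_in - h_out)/1000 = 217.8245*(2776.7 - 2360.1)/1000 = 90.746 MW
P = 90.746 MW


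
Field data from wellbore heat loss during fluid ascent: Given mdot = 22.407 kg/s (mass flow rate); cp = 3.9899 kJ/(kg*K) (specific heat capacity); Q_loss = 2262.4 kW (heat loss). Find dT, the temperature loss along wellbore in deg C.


dT = Q_loss / (mdot * cp)
dT = 2262.4 / (22.407 * 3.9899)
dT = 25.30601 K
Convert (temperature difference, 1 K = 1 deg C): 25.30601 K = 25.30601 deg C
dT = 25.306 deg C


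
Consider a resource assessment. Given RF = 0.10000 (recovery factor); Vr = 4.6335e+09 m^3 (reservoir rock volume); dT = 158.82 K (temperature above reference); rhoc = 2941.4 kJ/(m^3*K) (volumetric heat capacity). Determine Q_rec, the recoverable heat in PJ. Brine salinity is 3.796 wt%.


Step 1: Q_s = Vr*rhoc*dT/1e12 = 4.6335e+09*2941.4*158.82/1e12 = 2164.554 PJ
Step 2: Q_rec = Q_s * RF = 2164.554 * 0.1 = 216.46 PJ
Q_rec = 216.46 PJ


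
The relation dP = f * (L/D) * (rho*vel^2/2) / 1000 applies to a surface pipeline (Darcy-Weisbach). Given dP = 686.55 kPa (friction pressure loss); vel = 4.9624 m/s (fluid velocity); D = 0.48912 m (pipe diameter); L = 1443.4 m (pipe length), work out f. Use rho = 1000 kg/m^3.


f = dP*1000 / ((L/D)*(rho*vel^2/2))
f = 686.55*1000 / ((1443.4/0.48912)*(1000*4.9624^2/2))
f = 0.018895


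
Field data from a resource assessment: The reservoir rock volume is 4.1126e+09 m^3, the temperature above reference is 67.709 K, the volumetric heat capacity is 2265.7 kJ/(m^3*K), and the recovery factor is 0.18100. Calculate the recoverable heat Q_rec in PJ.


Step 1: Q_s = Vr*rhoc*dT/1e12 = 4.1126e+09*2265.7*67.709/1e12 = 630.9069 PJ
Step 2: Q_rec = Q_s * RF = 630.9069 * 0.181 = 114.19 PJ
Q_rec = 114.19 PJ


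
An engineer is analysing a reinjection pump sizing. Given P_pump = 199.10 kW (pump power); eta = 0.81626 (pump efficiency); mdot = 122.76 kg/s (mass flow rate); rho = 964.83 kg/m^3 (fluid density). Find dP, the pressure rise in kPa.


dP = P_pump * rho * eta / mdot
dP = 199.10 * 964.83 * 0.81626 / 122.76
dP = 1277.3 kPa


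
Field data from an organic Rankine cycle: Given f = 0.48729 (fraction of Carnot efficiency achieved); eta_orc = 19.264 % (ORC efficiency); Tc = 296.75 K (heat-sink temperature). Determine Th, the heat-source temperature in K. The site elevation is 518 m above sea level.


Th = Tc / (1 - (eta_orc/100)/f)
Th = 296.75 / (1 - (19.264/100)/0.48729)
Th = 490.76 K


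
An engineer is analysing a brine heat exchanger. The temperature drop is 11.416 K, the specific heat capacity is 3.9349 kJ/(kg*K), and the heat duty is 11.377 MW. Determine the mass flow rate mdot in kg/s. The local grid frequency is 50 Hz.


mdot = Q * 1000 / (cp * dT)
mdot = 11.377 * 1000 / (3.9349 * 11.416)
mdot = 253.27 kg/s


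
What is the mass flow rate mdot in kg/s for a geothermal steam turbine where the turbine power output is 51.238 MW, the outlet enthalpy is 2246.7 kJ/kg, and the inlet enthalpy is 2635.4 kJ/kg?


mdot = P * 1000 / (h_in - h_out)
mdot = 51.238 * 1000 / (2635.4 - 2246.7)
mdot = 131.82 kg/s


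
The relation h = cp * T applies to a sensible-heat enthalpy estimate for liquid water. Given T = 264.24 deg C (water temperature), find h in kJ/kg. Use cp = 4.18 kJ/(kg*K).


h = cp * T
h = 4.18 * 264.24
h = 1104.5 kJ/kg


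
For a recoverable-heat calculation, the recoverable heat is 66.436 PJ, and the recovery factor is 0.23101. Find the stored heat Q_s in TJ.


Q_s = Q_rec / RF
Q_s = 66.436 / 0.23101
Q_s = 287.5893 PJ
Convert: 287.5893 PJ * 1000.0 = 2.8759e+05 TJ
Q_s = 2.8759e+05 TJ


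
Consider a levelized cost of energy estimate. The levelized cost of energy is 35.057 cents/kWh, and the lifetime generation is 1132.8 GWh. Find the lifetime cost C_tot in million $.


C_tot = LCOE / 100 * E_tot
C_tot = 35.057 / 100 * 1132.8
C_tot = 397.13 million $


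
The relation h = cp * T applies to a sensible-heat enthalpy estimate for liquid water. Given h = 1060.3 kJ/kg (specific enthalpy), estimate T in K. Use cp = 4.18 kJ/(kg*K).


T = h / cp
T = 1060.3 / 4.18
T = 253.6603 deg C
Convert to K: 253.6603 + 273.15 = 526.81 K
T = 526.81 K


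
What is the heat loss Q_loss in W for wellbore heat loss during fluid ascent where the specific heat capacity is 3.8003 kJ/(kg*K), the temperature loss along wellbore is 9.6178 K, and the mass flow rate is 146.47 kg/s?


Q_loss = mdot * cp * dT
Q_loss = 146.47 * 3.8003 * 9.6178
Q_loss = 5353.555 kW
Convert: 5353.555 kW * 1000.0 = 5.3536e+06 W
Q_loss = 5.3536e+06 W


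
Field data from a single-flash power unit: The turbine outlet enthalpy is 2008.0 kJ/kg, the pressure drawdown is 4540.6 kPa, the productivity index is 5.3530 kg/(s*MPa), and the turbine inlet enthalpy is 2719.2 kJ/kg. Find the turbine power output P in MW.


Step 1: mdot = PI * dP / 1000 = 5.353 * 4540.6 / 1000 = 24.30583 kg/s
Step 2: P = mdot*(h_in - h_out)/1000 = 24.30583*(2719.2 - 2008.0)/1000 = 17.286 MW
P = 17.286 MW


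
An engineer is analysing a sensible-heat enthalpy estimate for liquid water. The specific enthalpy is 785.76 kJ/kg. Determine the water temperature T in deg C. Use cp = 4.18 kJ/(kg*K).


T = h / cp
T = 785.76 / 4.18
T = 187.98 deg C


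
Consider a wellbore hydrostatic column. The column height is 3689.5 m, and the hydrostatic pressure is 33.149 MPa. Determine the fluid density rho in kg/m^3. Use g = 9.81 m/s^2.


rho = P * 1e6 / (g * h)
rho = 33.149 * 1e6 / (9.81 * 3689.5)
rho = 915.87 kg/m^3


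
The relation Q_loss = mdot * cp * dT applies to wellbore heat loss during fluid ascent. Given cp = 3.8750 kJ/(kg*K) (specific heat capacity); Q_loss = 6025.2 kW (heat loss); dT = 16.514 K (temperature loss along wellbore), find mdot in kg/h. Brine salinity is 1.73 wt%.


mdot = Q_loss / (cp * dT)
mdot = 6025.2 / (3.8750 * 16.514)
mdot = 94.15589 kg/s
Convert: 94.15589 kg/s * 3600.0 = 3.3896e+05 kg/h
mdot = 3.3896e+05 kg/h


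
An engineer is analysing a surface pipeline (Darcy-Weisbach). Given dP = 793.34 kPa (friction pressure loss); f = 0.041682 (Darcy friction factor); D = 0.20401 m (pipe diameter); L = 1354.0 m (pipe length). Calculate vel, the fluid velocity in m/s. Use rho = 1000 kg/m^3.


vel = sqrt(dP*1000*2*D / (f*L*rho))
vel = sqrt(793.34*1000*2*0.20401 / (0.041682*1354.0*1000))
vel = 2.3949 m/s


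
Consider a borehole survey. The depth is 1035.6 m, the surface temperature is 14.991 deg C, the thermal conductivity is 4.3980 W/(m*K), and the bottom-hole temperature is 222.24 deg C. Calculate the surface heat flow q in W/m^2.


Step 1: grad = (T_d - T_surf)/d * 1000 = (222.24 - 14.991)/1035.6 * 1000 = 200.1246 deg C/km
Step 2: q = k * grad / 1000 = 4.398 * 200.1246 / 1000 = 0.88015 W/m^2
q = 0.88015 W/m^2


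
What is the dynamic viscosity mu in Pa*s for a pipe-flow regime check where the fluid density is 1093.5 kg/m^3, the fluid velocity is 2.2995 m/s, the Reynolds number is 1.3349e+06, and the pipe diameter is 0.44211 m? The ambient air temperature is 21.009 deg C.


mu = rho * vel * D / Re
mu = 1093.5 * 2.2995 * 0.44211 / 1.3349e+06
mu = 0.00083279 Pa*s


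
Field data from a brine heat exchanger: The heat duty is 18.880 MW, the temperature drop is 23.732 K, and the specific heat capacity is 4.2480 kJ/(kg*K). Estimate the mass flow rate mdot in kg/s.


mdot = Q * 1000 / (cp * dT)
mdot = 18.880 * 1000 / (4.2480 * 23.732)
mdot = 187.28 kg/s


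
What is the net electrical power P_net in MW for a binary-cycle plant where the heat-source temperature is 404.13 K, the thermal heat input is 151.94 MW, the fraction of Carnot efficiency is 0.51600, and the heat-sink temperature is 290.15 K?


Step 1: eta = (1 - Tc/Th)*f = (1 - 290.15/404.13)*0.516 = 0.1455316
Step 2: P_net = eta * Q_in = 0.1455316 * 151.94 = 22.112 MW
P_net = 22.112 MW


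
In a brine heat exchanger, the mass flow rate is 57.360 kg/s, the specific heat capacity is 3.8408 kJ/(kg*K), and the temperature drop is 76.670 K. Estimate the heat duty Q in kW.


Q = mdot * cp * dT / 1000
Q = 57.360 * 3.8408 * 76.670 / 1000
Q = 16.89104 MW
Convert: 16.89104 MW * 1000.0 = 16891 kW
Q = 16891 kW


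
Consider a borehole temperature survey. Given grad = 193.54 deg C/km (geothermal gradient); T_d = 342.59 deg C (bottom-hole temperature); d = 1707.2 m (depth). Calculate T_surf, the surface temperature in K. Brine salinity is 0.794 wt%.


T_surf = T_d - grad * d / 1000
T_surf = 342.59 - 193.54 * 1707.2 / 1000
T_surf = 12.17851 deg C
Convert to K: 12.17851 + 273.15 = 285.33 K
T_surf = 285.33 K


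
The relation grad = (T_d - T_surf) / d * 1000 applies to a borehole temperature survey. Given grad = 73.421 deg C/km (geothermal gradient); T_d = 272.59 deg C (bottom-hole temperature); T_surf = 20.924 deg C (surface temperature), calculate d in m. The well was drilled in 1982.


d = (T_d - T_surf) / grad * 1000
d = (272.59 - 20.924) / 73.421 * 1000
d = 3427.7 m


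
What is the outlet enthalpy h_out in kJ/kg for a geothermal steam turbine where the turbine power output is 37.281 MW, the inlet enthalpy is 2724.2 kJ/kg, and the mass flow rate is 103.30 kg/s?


h_out = h_in - P * 1000 / mdot
h_out = 2724.2 - 37.281 * 1000 / 103.30
h_out = 2363.3 kJ/kg


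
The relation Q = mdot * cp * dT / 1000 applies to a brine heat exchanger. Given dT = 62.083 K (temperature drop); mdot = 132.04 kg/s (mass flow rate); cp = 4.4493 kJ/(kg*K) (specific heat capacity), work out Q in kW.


Q = mdot * cp * dT / 1000
Q = 132.04 * 4.4493 * 62.083 / 1000
Q = 36.47287 MW
Convert: 36.47287 MW * 1000.0 = 36473 kW
Q = 36473 kW


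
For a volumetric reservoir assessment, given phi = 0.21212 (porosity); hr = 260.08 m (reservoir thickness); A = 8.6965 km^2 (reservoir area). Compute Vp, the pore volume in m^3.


Vp = A * 1e6 * hr * phi
Vp = 8.6965 * 1e6 * 260.08 * 0.21212
Vp = 4.7977e+08 m^3


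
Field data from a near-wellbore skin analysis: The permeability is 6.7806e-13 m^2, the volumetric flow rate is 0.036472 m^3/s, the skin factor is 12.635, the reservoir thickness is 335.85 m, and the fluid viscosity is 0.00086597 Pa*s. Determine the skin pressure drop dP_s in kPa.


dP_s = S * q * mu / (2*pi*k*hr) / 1000
dP_s = 12.635 * 0.036472 * 0.00086597 / (2*pi*6.7806e-13*335.85) / 1000
dP_s = 278.90 kPa


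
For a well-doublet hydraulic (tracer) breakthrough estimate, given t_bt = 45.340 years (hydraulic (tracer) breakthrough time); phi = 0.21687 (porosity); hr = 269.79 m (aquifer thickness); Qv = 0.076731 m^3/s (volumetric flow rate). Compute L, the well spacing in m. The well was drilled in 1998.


L = sqrt(t_bt*365.25*86400*3*Qv / (pi*hr*phi))
L = sqrt(45.340*365.25*86400*3*0.076731 / (pi*269.79*0.21687))
L = 1338.6 m


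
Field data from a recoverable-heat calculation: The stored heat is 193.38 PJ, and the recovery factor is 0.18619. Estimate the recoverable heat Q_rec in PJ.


Q_rec = Q_s * RF
Q_rec = 193.38 * 0.18619
Q_rec = 36.005 PJ


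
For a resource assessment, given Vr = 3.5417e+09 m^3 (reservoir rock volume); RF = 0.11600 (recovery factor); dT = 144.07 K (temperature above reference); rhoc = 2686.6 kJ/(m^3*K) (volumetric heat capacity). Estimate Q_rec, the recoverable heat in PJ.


Step 1: Q_s = Vr*rhoc*dT/1e12 = 3.5417e+09*2686.6*144.07/1e12 = 1370.845 PJ
Step 2: Q_rec = Q_s * RF = 1370.845 * 0.116 = 159.02 PJ
Q_rec = 159.02 PJ


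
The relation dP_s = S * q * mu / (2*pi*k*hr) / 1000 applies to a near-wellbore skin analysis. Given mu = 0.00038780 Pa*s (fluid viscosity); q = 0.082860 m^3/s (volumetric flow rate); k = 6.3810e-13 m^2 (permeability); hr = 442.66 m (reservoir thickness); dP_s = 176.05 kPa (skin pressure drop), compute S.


S = dP_s * 1000 * 2*pi*k*hr / (q*mu)
S = 176.05 * 1000 * 2*pi*6.3810e-13*442.66 / (0.082860*0.00038780)
S = 9.7235


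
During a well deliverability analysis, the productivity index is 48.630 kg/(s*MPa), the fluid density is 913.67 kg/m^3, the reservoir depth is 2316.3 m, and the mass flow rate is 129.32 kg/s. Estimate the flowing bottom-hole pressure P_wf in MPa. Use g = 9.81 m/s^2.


Step 1: P_i = rho*g*h/1e6 = 913.67*9.81*2316.3/1e6 = 20.76123 MPa
Step 2: P_wf = P_i - mdot/PI = 20.76123 - 129.32/48.63 = 18.102 MPa
P_wf = 18.102 MPa


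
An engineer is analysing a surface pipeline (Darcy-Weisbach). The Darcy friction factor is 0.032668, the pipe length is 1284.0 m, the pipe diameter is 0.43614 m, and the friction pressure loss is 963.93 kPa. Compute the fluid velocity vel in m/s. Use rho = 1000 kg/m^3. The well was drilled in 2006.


vel = sqrt(dP*1000*2*D / (f*L*rho))
vel = sqrt(963.93*1000*2*0.43614 / (0.032668*1284.0*1000))
vel = 4.4772 m/s


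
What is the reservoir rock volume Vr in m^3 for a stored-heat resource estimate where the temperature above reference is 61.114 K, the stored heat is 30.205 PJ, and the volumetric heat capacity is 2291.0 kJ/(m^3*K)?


Vr = Q_s * 1e12 / (rhoc * dT)
Vr = 30.205 * 1e12 / (2291.0 * 61.114)
Vr = 2.1573e+08 m^3


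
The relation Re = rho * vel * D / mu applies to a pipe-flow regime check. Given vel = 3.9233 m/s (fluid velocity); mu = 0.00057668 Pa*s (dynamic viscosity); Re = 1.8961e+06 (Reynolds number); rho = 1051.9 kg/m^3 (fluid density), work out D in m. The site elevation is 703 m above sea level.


D = Re * mu / (rho * vel)
D = 1.8961e+06 * 0.00057668 / (1051.9 * 3.9233)
D = 0.26495 m


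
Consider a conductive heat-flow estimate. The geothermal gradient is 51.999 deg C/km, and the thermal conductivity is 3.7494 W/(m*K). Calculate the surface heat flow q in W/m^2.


q = k * grad / 1000
q = 3.7494 * 51.999 / 1000
q = 0.19497 W/m^2


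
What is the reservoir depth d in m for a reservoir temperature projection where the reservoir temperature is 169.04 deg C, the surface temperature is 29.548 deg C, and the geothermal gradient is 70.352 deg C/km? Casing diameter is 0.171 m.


d = (T_res - T_surf) / grad * 1000
d = (169.04 - 29.548) / 70.352 * 1000
d = 1982.8 m


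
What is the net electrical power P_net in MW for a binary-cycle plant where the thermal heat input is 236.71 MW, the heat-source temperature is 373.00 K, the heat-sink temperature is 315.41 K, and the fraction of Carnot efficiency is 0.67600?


Step 1: eta = (1 - Tc/Th)*f = (1 - 315.41/373.0)*0.676 = 0.1043722
Step 2: P_net = eta * Q_in = 0.1043722 * 236.71 = 24.706 MW
P_net = 24.706 MW


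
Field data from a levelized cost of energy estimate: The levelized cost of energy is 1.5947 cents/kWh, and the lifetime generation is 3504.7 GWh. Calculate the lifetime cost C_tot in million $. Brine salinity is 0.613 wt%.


C_tot = LCOE / 100 * E_tot
C_tot = 1.5947 / 100 * 3504.7
C_tot = 55.889 million $


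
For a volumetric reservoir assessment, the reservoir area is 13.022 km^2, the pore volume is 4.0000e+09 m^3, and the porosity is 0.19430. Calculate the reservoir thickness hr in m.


hr = Vp / (A * 1e6 * phi)
hr = 4.0000e+09 / (13.022 * 1e6 * 0.19430)
hr = 1580.9 m


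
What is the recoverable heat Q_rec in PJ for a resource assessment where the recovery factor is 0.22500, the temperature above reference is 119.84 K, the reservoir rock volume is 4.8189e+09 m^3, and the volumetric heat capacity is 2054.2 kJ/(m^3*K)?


Step 1: Q_s = Vr*rhoc*dT/1e12 = 4.8189e+09*2054.2*119.84/1e12 = 1186.294 PJ
Step 2: Q_rec = Q_s * RF = 1186.294 * 0.225 = 266.92 PJ
Q_rec = 266.92 PJ


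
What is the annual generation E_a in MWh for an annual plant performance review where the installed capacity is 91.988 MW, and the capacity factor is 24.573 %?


E_a = CF / 100 * cap * 8760
E_a = 24.573 / 100 * 91.988 * 8760
E_a = 1.9801e+05 MWh


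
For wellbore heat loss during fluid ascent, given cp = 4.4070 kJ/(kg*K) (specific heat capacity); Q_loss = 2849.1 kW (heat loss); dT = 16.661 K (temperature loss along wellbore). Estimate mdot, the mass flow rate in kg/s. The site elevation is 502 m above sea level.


mdot = Q_loss / (cp * dT)
mdot = 2849.1 / (4.4070 * 16.661)
mdot = 38.803 kg/s


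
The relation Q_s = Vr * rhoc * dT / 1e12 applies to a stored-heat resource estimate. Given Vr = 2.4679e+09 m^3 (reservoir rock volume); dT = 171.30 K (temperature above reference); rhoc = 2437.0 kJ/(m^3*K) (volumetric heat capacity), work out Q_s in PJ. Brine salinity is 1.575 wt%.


Q_s = Vr * rhoc * dT / 1e12
Q_s = 2.4679e+09 * 2437.0 * 171.30 / 1e12
Q_s = 1030.2 PJ


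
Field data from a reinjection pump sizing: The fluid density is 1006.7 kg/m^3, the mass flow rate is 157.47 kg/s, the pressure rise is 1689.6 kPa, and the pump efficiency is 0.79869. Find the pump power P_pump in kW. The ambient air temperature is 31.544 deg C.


P_pump = mdot * dP / (rho * eta)
P_pump = 157.47 * 1689.6 / (1006.7 * 0.79869)
P_pump = 330.91 kW


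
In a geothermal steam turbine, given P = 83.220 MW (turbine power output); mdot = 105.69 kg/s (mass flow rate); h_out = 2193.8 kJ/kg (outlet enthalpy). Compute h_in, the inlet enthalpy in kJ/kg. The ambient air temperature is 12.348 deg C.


h_in = h_out + P * 1000 / mdot
h_in = 2193.8 + 83.220 * 1000 / 105.69
h_in = 2981.2 kJ/kg


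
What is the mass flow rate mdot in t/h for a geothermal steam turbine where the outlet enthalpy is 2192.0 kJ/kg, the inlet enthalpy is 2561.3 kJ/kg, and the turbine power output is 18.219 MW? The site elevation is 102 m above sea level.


mdot = P * 1000 / (h_in - h_out)
mdot = 18.219 * 1000 / (2561.3 - 2192.0)
mdot = 49.33387 kg/s
Convert: 49.33387 kg/s * 3.6 = 177.60 t/h
mdot = 177.60 t/h


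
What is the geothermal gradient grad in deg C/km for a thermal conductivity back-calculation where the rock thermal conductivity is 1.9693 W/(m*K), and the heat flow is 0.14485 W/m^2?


grad = q / k * 1000
grad = 0.14485 / 1.9693 * 1000
grad = 73.554 deg C/km


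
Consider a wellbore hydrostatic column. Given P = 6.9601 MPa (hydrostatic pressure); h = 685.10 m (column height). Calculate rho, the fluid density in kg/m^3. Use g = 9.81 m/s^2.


rho = P * 1e6 / (g * h)
rho = 6.9601 * 1e6 / (9.81 * 685.10)
rho = 1035.6 kg/m^3


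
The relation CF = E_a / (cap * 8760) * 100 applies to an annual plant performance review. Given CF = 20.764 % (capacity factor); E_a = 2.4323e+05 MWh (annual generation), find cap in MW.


cap = E_a / (CF/100 * 8760)
cap = 2.4323e+05 / (20.764/100 * 8760)
cap = 133.72 MW


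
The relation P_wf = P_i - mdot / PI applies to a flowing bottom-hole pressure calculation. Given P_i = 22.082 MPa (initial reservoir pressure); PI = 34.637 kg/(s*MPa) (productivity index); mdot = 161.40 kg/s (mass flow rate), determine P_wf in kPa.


P_wf = P_i - mdot / PI
P_wf = 22.082 - 161.40 / 34.637
P_wf = 17.42224 MPa
Convert: 17.42224 MPa * 1000.0 = 17422 kPa
P_wf = 17422 kPa


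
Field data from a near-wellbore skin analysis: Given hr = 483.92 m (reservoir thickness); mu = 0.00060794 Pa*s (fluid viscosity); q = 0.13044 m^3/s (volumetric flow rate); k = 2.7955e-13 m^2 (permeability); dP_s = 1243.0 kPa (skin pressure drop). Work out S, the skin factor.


S = dP_s * 1000 * 2*pi*k*hr / (q*mu)
S = 1243.0 * 1000 * 2*pi*2.7955e-13*483.92 / (0.13044*0.00060794)
S = 13.323


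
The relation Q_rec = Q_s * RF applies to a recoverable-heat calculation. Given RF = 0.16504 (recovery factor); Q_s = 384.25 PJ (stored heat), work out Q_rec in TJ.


Q_rec = Q_s * RF
Q_rec = 384.25 * 0.16504
Q_rec = 63.41662 PJ
Convert: 63.41662 PJ * 1000.0 = 63417 TJ
Q_rec = 63417 TJ


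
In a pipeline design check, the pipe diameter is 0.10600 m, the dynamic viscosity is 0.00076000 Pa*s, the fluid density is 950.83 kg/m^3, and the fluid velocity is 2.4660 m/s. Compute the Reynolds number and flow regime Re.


Step 1: Re = rho*vel*D/mu = 950.83*2.466*0.106/0.00076 = 3.2703e+05
Step 2: Re = 3.2703e+05 > 4000, so flow is turbulent.
Re = 3.2703e+05 (turbulent)


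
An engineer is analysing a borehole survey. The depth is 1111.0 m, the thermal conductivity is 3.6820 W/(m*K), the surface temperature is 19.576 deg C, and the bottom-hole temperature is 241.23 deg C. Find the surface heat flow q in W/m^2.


Step 1: grad = (T_d - T_surf)/d * 1000 = (241.23 - 19.576)/1111.0 * 1000 = 199.5086 deg C/km
Step 2: q = k * grad / 1000 = 3.682 * 199.5086 / 1000 = 0.73459 W/m^2
q = 0.73459 W/m^2


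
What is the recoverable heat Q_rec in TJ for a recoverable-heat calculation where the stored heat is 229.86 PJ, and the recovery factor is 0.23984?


Q_rec = Q_s * RF
Q_rec = 229.86 * 0.23984
Q_rec = 55.12962 PJ
Convert: 55.12962 PJ * 1000.0 = 55130 TJ
Q_rec = 55130 TJ


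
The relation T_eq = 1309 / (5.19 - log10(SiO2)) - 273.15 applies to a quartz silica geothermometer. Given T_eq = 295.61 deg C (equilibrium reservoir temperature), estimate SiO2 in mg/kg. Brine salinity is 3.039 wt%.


SiO2 = 10^(5.19 - 1309/(T_eq + 273.15))
SiO2 = 10^(5.19 - 1309/(295.61 + 273.15))
SiO2 = 773.57 mg/kg
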